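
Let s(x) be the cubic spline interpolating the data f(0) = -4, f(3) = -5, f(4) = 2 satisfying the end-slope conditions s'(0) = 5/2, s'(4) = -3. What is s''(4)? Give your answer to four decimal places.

-36.8750

Let M_i = s''(x_i). Step sizes h_i = 3, 1; slopes of the chords Δ_i = (y_(i+1) - y_i)/h_i = -1/3, 7.
  3·M_0 + 8·M_1 + 1·M_2 = 6(Δ_1 - Δ_0) = 44
Clamped end conditions give two more equations: 2h_0·M_0 + h_0·M_1 = 6(Δ_0 - s'(0)) = -17 and h_1·M_1 + 2h_1·M_2 = 6(s'(4) - Δ_1) = -60.
Solving the tridiagonal system: M_0 = -233/24, M_1 = 55/4, M_2 = -295/8.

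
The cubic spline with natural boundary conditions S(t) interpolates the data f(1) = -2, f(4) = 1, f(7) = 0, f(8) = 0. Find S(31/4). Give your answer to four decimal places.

-0.0216

With M_i denoting the second derivative at x_i, h_i = 3, 3, 1, and Δ_i = (y_(i+1) − y_i)/h_i = 1, -1/3, 0:
  3·M_0 + 12·M_1 + 3·M_2 = 6(Δ_1 - Δ_0) = -8
  3·M_1 + 8·M_2 + 1·M_3 = 6(Δ_2 - Δ_1) = 2
Natural end conditions: M_0 = M_3 = 0.
Hence M_0 = 0, M_1 = -70/87, M_2 = 16/29, M_3 = 0.
On [7, 8], S(t) = 0 - 16/87·(t - 7) + 8/29·(t - 7)² - 8/87·(t - 7)³.
With (t - 7) = 3/4: S(31/4) = -5/232.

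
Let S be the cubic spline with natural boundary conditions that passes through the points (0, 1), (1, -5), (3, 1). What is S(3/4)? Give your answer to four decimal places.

-3.9922

Let M_i = S''(x_i). Step sizes h_i = 1, 2; slopes of the chords Δ_i = (y_(i+1) - y_i)/h_i = -6, 3.
  1·M_0 + 6·M_1 + 2·M_2 = 6(Δ_1 - Δ_0) = 54
Natural end conditions: M_0 = M_2 = 0.
Forward elimination and back-substitution give M_0 = 0, M_1 = 9, M_2 = 0.
On [0, 1], S(x) = 1 - 15/2·x + 0·x² + 3/2·x³.
With x = 3/4: S(3/4) = -511/128.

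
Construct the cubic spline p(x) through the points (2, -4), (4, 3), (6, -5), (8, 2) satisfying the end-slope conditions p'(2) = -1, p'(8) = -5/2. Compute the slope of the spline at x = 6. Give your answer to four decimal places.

Let M_i = p''(x_i). Step sizes h_i = 2, 2, 2; slopes of the chords Δ_i = (y_(i+1) - y_i)/h_i = 7/2, -4, 7/2.
  2·M_0 + 8·M_1 + 2·M_2 = 6(Δ_1 - Δ_0) = -45
  2·M_1 + 8·M_2 + 2·M_3 = 6(Δ_2 - Δ_1) = 45
Clamped end conditions give two more equations: 2h_0·M_0 + h_0·M_1 = 6(Δ_0 - p'(2)) = 27 and h_2·M_2 + 2h_2·M_3 = 6(p'(8) - Δ_2) = -36.
Solving the tridiagonal system: M_0 = 127/10, M_1 = -119/10, M_2 = 62/5, M_3 = -76/5.
On [6, 8], p'(x) = b_2 + 2c_2·(x - 6) + 3d_2·(x - 6)² with b_2 = Δ_2 - h_2(2M_2 + M_3)/6 = 3/10, c_2 = M_2/2 = 31/5, d_2 = (M_3 - M_2)/(6h_2) = -23/10. So p'(6) = 3/10.

0.3000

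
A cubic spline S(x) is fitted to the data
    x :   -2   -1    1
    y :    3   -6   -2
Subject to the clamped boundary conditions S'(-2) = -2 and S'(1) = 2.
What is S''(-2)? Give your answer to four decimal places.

Put σ_i = S'' at the i-th knot. Here h = (1, 2) and Δ = (-9, 2), so the interior equations h_(i-1)·σ_(i-1) + 2(h_(i-1)+h_i)·σ_i + h_i·σ_(i+1) = 6(Δ_i − Δ_(i-1)) read
  1·σ_0 + 6·σ_1 + 2·σ_2 = 6(Δ_1 - Δ_0) = 66
Clamped end conditions give two more equations: 2h_0·σ_0 + h_0·σ_1 = 6(Δ_0 - S'(-2)) = -42 and h_1·σ_1 + 2h_1·σ_2 = 6(S'(1) - Δ_1) = 0.
Hence σ_0 = -92/3, σ_1 = 58/3, σ_2 = -29/3.

-30.6667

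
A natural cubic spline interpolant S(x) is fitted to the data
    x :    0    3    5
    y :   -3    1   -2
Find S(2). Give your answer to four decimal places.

0.6111

With m_i denoting the second derivative at x_i, h_i = 3, 2, and Δ_i = (y_(i+1) − y_i)/h_i = 4/3, -3/2:
  3·m_0 + 10·m_1 + 2·m_2 = 6(Δ_1 - Δ_0) = -17
Natural end conditions: m_0 = m_2 = 0.
Solving the tridiagonal system: m_0 = 0, m_1 = -17/10, m_2 = 0.
On [0, 3], S(x) = -3 + 131/60·x + 0·x² - 17/180·x³.
With x = 2: S(2) = 11/18.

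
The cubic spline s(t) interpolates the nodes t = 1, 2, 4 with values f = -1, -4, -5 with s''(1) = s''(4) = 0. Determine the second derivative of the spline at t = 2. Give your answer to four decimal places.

Write M_i for s''(x_i). With h_i = 1, 2 and divided differences Δ_i = -3, -1/2, the continuity of s' gives the tridiagonal system
  1·M_0 + 6·M_1 + 2·M_2 = 6(Δ_1 - Δ_0) = 15
Natural end conditions: M_0 = M_2 = 0.
Solving: M_0 = 0, M_1 = 5/2, M_2 = 0.

2.5000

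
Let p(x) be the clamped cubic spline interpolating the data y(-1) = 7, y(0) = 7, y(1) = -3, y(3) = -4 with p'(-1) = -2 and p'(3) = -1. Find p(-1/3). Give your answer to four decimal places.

Put m_i = p'' at the i-th knot. Here h = (1, 1, 2) and Δ = (0, -10, -1/2), so the interior equations h_(i-1)·m_(i-1) + 2(h_(i-1)+h_i)·m_i + h_i·m_(i+1) = 6(Δ_i − Δ_(i-1)) read
  1·m_0 + 4·m_1 + 1·m_2 = 6(Δ_1 - Δ_0) = -60
  1·m_1 + 6·m_2 + 2·m_3 = 6(Δ_2 - Δ_1) = 57
Clamped end conditions give two more equations: 2h_0·m_0 + h_0·m_1 = 6(Δ_0 - p'(-1)) = 12 and h_2·m_2 + 2h_2·m_3 = 6(p'(3) - Δ_2) = -3.
Solving the tridiagonal system: m_0 = 391/22, m_1 = -259/11, m_2 = 361/22, m_3 = -197/22.
On [-1, 0], p(x) = 7 - 2·(x + 1) + 391/44·(x + 1)² - 303/44·(x + 1)³.
With (x + 1) = 2/3: p(-1/3) = 250/33.

7.5758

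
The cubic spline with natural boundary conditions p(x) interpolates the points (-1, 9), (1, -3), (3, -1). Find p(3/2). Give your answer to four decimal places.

-3.6484

Let M_i = p''(x_i). Step sizes h_i = 2, 2; slopes of the chords Δ_i = (y_(i+1) - y_i)/h_i = -6, 1.
  2·M_0 + 8·M_1 + 2·M_2 = 6(Δ_1 - Δ_0) = 42
Natural end conditions: M_0 = M_2 = 0.
Solving: M_0 = 0, M_1 = 21/4, M_2 = 0.
On [1, 3], p(x) = -3 - 5/2·(x - 1) + 21/8·(x - 1)² - 7/16·(x - 1)³.
With (x - 1) = 1/2: p(3/2) = -467/128.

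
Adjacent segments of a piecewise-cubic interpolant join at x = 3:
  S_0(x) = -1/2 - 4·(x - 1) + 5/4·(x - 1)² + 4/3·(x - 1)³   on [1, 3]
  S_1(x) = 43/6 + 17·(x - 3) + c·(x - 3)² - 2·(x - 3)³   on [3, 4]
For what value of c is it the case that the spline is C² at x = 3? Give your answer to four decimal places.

9.2500

S_0''(x) = 5/2 + 8·(x - 1), so S_0''(3) = 37/2. On the right, S_1''(3) = 2c, so c = 37/4.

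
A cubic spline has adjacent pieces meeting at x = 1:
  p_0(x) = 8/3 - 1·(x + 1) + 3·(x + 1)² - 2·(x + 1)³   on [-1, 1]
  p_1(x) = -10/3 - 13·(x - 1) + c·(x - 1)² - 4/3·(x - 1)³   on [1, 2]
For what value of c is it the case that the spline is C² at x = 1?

-9

p_0''(x) = 6 - 12·(x + 1), so p_0''(1) = -18. On the right, p_1''(1) = 2c, so c = -9.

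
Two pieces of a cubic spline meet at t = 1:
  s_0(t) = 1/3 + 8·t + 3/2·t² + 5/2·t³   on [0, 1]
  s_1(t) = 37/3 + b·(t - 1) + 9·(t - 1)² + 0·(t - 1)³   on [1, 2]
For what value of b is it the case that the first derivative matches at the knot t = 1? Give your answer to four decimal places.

18.5000

s_0'(t) = 8 + 3·t + 15/2·t², so s_0'(1) = 37/2. On the right, s_1'(1) = b, so b = 37/2.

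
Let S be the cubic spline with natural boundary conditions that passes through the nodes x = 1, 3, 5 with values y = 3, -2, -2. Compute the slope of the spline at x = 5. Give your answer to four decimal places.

0.6250

With M_i denoting the second derivative at x_i, h_i = 2, 2, and Δ_i = (y_(i+1) − y_i)/h_i = -5/2, 0:
  2·M_0 + 8·M_1 + 2·M_2 = 6(Δ_1 - Δ_0) = 15
Natural end conditions: M_0 = M_2 = 0.
Solving: M_0 = 0, M_1 = 15/8, M_2 = 0.
On [3, 5], S'(x) = b_1 + 2c_1·(x - 3) + 3d_1·(x - 3)² with b_1 = Δ_1 - h_1(2M_1 + M_2)/6 = -5/4, c_1 = M_1/2 = 15/16, d_1 = (M_2 - M_1)/(6h_1) = -5/32. So S'(5) = 5/8.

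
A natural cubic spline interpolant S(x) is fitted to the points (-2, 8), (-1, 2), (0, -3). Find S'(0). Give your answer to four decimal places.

With M_i denoting the second derivative at x_i, h_i = 1, 1, and Δ_i = (y_(i+1) − y_i)/h_i = -6, -5:
  1·M_0 + 4·M_1 + 1·M_2 = 6(Δ_1 - Δ_0) = 6
Natural end conditions: M_0 = M_2 = 0.
Solving the tridiagonal system: M_0 = 0, M_1 = 3/2, M_2 = 0.
On [-1, 0], S'(x) = b_1 + 2c_1·(x + 1) + 3d_1·(x + 1)² with b_1 = Δ_1 - h_1(2M_1 + M_2)/6 = -11/2, c_1 = M_1/2 = 3/4, d_1 = (M_2 - M_1)/(6h_1) = -1/4. So S'(0) = -19/4.

-4.7500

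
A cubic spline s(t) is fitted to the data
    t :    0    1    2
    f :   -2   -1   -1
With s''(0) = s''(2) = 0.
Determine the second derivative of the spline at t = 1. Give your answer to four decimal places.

-1.5000

With σ_i denoting the second derivative at x_i, h_i = 1, 1, and Δ_i = (y_(i+1) − y_i)/h_i = 1, 0:
  1·σ_0 + 4·σ_1 + 1·σ_2 = 6(Δ_1 - Δ_0) = -6
Natural end conditions: σ_0 = σ_2 = 0.
Hence σ_0 = 0, σ_1 = -3/2, σ_2 = 0.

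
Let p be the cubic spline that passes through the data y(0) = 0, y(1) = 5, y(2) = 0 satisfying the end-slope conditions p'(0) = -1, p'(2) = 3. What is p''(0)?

With σ_i denoting the second derivative at x_i, h_i = 1, 1, and Δ_i = (y_(i+1) − y_i)/h_i = 5, -5:
  1·σ_0 + 4·σ_1 + 1·σ_2 = 6(Δ_1 - Δ_0) = -60
Clamped end conditions give two more equations: 2h_0·σ_0 + h_0·σ_1 = 6(Δ_0 - p'(0)) = 36 and h_1·σ_1 + 2h_1·σ_2 = 6(p'(2) - Δ_1) = 48.
Forward elimination and back-substitution give σ_0 = 35, σ_1 = -34, σ_2 = 41.

35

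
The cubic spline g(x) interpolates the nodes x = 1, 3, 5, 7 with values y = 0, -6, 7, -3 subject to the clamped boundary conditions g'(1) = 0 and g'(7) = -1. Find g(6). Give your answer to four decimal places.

Write m_i for g''(x_i). With h_i = 2, 2, 2 and divided differences Δ_i = -3, 13/2, -5, the continuity of g' gives the tridiagonal system
  2·m_0 + 8·m_1 + 2·m_2 = 6(Δ_1 - Δ_0) = 57
  2·m_1 + 8·m_2 + 2·m_3 = 6(Δ_2 - Δ_1) = -69
Clamped end conditions give two more equations: 2h_0·m_0 + h_0·m_1 = 6(Δ_0 - g'(1)) = -18 and h_2·m_2 + 2h_2·m_3 = 6(g'(7) - Δ_2) = 24.
Solving the tridiagonal system: m_0 = -343/30, m_1 = 208/15, m_2 = -233/15, m_3 = 413/30.
On [5, 7], g(x) = 7 + 23/30·(x - 5) - 233/30·(x - 5)² + 293/120·(x - 5)³.
With (x - 5) = 1: g(6) = 293/120.

2.4417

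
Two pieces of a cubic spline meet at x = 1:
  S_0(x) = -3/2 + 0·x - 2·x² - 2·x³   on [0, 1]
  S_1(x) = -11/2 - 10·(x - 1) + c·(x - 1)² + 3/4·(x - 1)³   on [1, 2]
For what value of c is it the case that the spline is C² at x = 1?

S_0''(x) = -4 - 12·x, so S_0''(1) = -16. On the right, S_1''(1) = 2c, so c = -8.

-8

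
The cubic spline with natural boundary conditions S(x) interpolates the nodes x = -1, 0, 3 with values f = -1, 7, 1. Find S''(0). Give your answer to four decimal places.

-7.5000

With m_i denoting the second derivative at x_i, h_i = 1, 3, and Δ_i = (y_(i+1) − y_i)/h_i = 8, -2:
  1·m_0 + 8·m_1 + 3·m_2 = 6(Δ_1 - Δ_0) = -60
Natural end conditions: m_0 = m_2 = 0.
Forward elimination and back-substitution give m_0 = 0, m_1 = -15/2, m_2 = 0.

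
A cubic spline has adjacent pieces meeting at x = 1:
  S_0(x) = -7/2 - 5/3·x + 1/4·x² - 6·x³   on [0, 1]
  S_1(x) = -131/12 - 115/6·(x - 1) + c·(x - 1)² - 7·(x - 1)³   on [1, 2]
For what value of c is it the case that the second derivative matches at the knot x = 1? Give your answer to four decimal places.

S_0''(x) = 1/2 - 36·x, so S_0''(1) = -71/2. On the right, S_1''(1) = 2c, so c = -71/4.

-17.7500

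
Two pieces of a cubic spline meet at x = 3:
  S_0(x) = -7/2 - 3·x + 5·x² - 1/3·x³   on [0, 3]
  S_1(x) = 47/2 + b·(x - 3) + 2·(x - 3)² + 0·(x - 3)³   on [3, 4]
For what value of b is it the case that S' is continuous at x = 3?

S_0'(x) = -3 + 10·x - 1·x², so S_0'(3) = 18. On the right, S_1'(3) = b, so b = 18.

18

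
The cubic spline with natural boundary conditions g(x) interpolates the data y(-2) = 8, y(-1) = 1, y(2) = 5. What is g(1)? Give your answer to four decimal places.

0.8889

Let σ_i = g''(x_i). Step sizes h_i = 1, 3; slopes of the chords Δ_i = (y_(i+1) - y_i)/h_i = -7, 4/3.
  1·σ_0 + 8·σ_1 + 3·σ_2 = 6(Δ_1 - Δ_0) = 50
Natural end conditions: σ_0 = σ_2 = 0.
Forward elimination and back-substitution give σ_0 = 0, σ_1 = 25/4, σ_2 = 0.
On [-1, 2], g(x) = 1 - 59/12·(x + 1) + 25/8·(x + 1)² - 25/72·(x + 1)³.
With (x + 1) = 2: g(1) = 8/9.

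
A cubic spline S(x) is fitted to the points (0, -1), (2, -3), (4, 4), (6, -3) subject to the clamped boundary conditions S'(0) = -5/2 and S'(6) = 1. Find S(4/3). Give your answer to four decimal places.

Put M_i = S'' at the i-th knot. Here h = (2, 2, 2) and Δ = (-1, 7/2, -7/2), so the interior equations h_(i-1)·M_(i-1) + 2(h_(i-1)+h_i)·M_i + h_i·M_(i+1) = 6(Δ_i − Δ_(i-1)) read
  2·M_0 + 8·M_1 + 2·M_2 = 6(Δ_1 - Δ_0) = 27
  2·M_1 + 8·M_2 + 2·M_3 = 6(Δ_2 - Δ_1) = -42
Clamped end conditions give two more equations: 2h_0·M_0 + h_0·M_1 = 6(Δ_0 - S'(0)) = 9 and h_2·M_2 + 2h_2·M_3 = 6(S'(6) - Δ_2) = 27.
Hence M_0 = -11/15, M_1 = 179/30, M_2 = -289/30, M_3 = 347/30.
On [0, 2], S(x) = -1 - 5/2·x - 11/30·x² + 67/120·x³.
With x = 4/3: S(4/3) = -1483/405.

-3.6617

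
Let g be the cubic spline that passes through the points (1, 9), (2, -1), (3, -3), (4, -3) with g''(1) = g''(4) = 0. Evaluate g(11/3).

-3

Put σ_i = g'' at the i-th knot. Here h = (1, 1, 1) and Δ = (-10, -2, 0), so the interior equations h_(i-1)·σ_(i-1) + 2(h_(i-1)+h_i)·σ_i + h_i·σ_(i+1) = 6(Δ_i − Δ_(i-1)) read
  1·σ_0 + 4·σ_1 + 1·σ_2 = 6(Δ_1 - Δ_0) = 48
  1·σ_1 + 4·σ_2 + 1·σ_3 = 6(Δ_2 - Δ_1) = 12
Natural end conditions: σ_0 = σ_3 = 0.
Forward elimination and back-substitution give σ_0 = 0, σ_1 = 12, σ_2 = 0, σ_3 = 0.
On [3, 4], g(x) = -3 + 0·(x - 3) + 0·(x - 3)² + 0·(x - 3)³.
With (x - 3) = 2/3: g(11/3) = -3.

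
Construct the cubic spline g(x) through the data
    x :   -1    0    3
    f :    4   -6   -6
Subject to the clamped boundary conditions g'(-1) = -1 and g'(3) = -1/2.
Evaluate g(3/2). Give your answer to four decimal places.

-9.8672

Let σ_i = g''(x_i). Step sizes h_i = 1, 3; slopes of the chords Δ_i = (y_(i+1) - y_i)/h_i = -10, 0.
  1·σ_0 + 8·σ_1 + 3·σ_2 = 6(Δ_1 - Δ_0) = 60
Clamped end conditions give two more equations: 2h_0·σ_0 + h_0·σ_1 = 6(Δ_0 - g'(-1)) = -54 and h_1·σ_1 + 2h_1·σ_2 = 6(g'(3) - Δ_1) = -3.
Solving the tridiagonal system: σ_0 = -275/8, σ_1 = 59/4, σ_2 = -63/8.
On [0, 3], g(x) = -6 - 173/16·x + 59/8·x² - 181/144·x³.
With x = 3/2: g(3/2) = -1263/128.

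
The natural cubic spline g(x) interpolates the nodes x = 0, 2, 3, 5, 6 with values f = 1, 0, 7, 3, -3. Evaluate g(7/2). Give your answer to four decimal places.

Let m_i = g''(x_i). Step sizes h_i = 2, 1, 2, 1; slopes of the chords Δ_i = (y_(i+1) - y_i)/h_i = -1/2, 7, -2, -6.
  2·m_0 + 6·m_1 + 1·m_2 = 6(Δ_1 - Δ_0) = 45
  1·m_1 + 6·m_2 + 2·m_3 = 6(Δ_2 - Δ_1) = -54
  2·m_2 + 6·m_3 + 1·m_4 = 6(Δ_3 - Δ_2) = -24
Natural end conditions: m_0 = m_4 = 0.
Solving the tridiagonal system: m_0 = 0, m_1 = 286/31, m_2 = -321/31, m_3 = -17/31, m_4 = 0.
On [3, 5], g(x) = 7 + 473/93·(x - 3) - 321/62·(x - 3)² + 76/93·(x - 3)³.
With (x - 3) = 1/2: g(7/2) = 2071/248.

8.3508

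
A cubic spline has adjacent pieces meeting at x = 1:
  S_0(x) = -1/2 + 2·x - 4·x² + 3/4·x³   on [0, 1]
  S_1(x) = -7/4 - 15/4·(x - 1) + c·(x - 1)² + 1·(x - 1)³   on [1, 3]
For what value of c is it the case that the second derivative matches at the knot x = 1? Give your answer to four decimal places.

S_0''(x) = -8 + 9/2·x, so S_0''(1) = -7/2. On the right, S_1''(1) = 2c, so c = -7/4.

-1.7500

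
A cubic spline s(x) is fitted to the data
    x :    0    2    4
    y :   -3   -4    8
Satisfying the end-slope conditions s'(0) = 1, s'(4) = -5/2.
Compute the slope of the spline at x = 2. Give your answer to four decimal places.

With M_i denoting the second derivative at x_i, h_i = 2, 2, and Δ_i = (y_(i+1) − y_i)/h_i = -1/2, 6:
  2·M_0 + 8·M_1 + 2·M_2 = 6(Δ_1 - Δ_0) = 39
Clamped end conditions give two more equations: 2h_0·M_0 + h_0·M_1 = 6(Δ_0 - s'(0)) = -9 and h_1·M_1 + 2h_1·M_2 = 6(s'(4) - Δ_1) = -51.
Forward elimination and back-substitution give M_0 = -8, M_1 = 23/2, M_2 = -37/2.
On [2, 4], s'(x) = b_1 + 2c_1·(x - 2) + 3d_1·(x - 2)² with b_1 = Δ_1 - h_1(2M_1 + M_2)/6 = 9/2, c_1 = M_1/2 = 23/4, d_1 = (M_2 - M_1)/(6h_1) = -5/2. So s'(2) = 9/2.

4.5000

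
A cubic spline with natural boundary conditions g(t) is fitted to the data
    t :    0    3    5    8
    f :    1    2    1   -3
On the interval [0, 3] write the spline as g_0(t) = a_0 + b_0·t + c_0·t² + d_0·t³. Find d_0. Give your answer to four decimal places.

Write M_i for g''(x_i). With h_i = 3, 2, 3 and divided differences Δ_i = 1/3, -1/2, -4/3, the continuity of g' gives the tridiagonal system
  3·M_0 + 10·M_1 + 2·M_2 = 6(Δ_1 - Δ_0) = -5
  2·M_1 + 10·M_2 + 3·M_3 = 6(Δ_2 - Δ_1) = -5
Natural end conditions: M_0 = M_3 = 0.
Solving: M_0 = 0, M_1 = -5/12, M_2 = -5/12, M_3 = 0.
On [0, 3], with g_0(t) = a_0 + b_0·t + c_0·t² + d_0·t³: c_0 = M_0/2 = 0, d_0 = (M_1 - M_0)/(6h_0) = -5/216, b_0 = Δ_0 - h_0(2M_0 + M_1)/6 = 13/24.

-0.0231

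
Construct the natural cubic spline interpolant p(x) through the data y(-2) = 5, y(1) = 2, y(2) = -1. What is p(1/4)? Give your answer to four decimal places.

3.4883

Write m_i for p''(x_i). With h_i = 3, 1 and divided differences Δ_i = -1, -3, the continuity of p' gives the tridiagonal system
  3·m_0 + 8·m_1 + 1·m_2 = 6(Δ_1 - Δ_0) = -12
Natural end conditions: m_0 = m_2 = 0.
Solving: m_0 = 0, m_1 = -3/2, m_2 = 0.
On [-2, 1], p(x) = 5 - 1/4·(x + 2) + 0·(x + 2)² - 1/12·(x + 2)³.
With (x + 2) = 9/4: p(1/4) = 893/256.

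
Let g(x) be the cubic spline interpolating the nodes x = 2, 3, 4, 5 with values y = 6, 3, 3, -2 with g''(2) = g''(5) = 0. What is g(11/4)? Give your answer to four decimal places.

With M_i denoting the second derivative at x_i, h_i = 1, 1, 1, and Δ_i = (y_(i+1) − y_i)/h_i = -3, 0, -5:
  1·M_0 + 4·M_1 + 1·M_2 = 6(Δ_1 - Δ_0) = 18
  1·M_1 + 4·M_2 + 1·M_3 = 6(Δ_2 - Δ_1) = -30
Natural end conditions: M_0 = M_3 = 0.
Solving the tridiagonal system: M_0 = 0, M_1 = 34/5, M_2 = -46/5, M_3 = 0.
On [2, 3], g(x) = 6 - 62/15·(x - 2) + 0·(x - 2)² + 17/15·(x - 2)³.
With (x - 2) = 3/4: g(11/4) = 1081/320.

3.3781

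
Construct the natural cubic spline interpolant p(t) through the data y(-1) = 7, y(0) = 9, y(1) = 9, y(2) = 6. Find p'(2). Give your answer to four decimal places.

-3.6667

Put M_i = p'' at the i-th knot. Here h = (1, 1, 1) and Δ = (2, 0, -3), so the interior equations h_(i-1)·M_(i-1) + 2(h_(i-1)+h_i)·M_i + h_i·M_(i+1) = 6(Δ_i − Δ_(i-1)) read
  1·M_0 + 4·M_1 + 1·M_2 = 6(Δ_1 - Δ_0) = -12
  1·M_1 + 4·M_2 + 1·M_3 = 6(Δ_2 - Δ_1) = -18
Natural end conditions: M_0 = M_3 = 0.
Solving: M_0 = 0, M_1 = -2, M_2 = -4, M_3 = 0.
On [1, 2], p'(t) = b_2 + 2c_2·(t - 1) + 3d_2·(t - 1)² with b_2 = Δ_2 - h_2(2M_2 + M_3)/6 = -5/3, c_2 = M_2/2 = -2, d_2 = (M_3 - M_2)/(6h_2) = 2/3. So p'(2) = -11/3.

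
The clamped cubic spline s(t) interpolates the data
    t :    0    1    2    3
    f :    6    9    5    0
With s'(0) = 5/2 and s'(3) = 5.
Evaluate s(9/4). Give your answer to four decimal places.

Let σ_i = s''(x_i). Step sizes h_i = 1, 1, 1; slopes of the chords Δ_i = (y_(i+1) - y_i)/h_i = 3, -4, -5.
  1·σ_0 + 4·σ_1 + 1·σ_2 = 6(Δ_1 - Δ_0) = -42
  1·σ_1 + 4·σ_2 + 1·σ_3 = 6(Δ_2 - Δ_1) = -6
Clamped end conditions give two more equations: 2h_0·σ_0 + h_0·σ_1 = 6(Δ_0 - s'(0)) = 3 and h_2·σ_2 + 2h_2·σ_3 = 6(s'(3) - Δ_2) = 60.
Solving: σ_0 = 20/3, σ_1 = -31/3, σ_2 = -22/3, σ_3 = 101/3.
On [2, 3], s(t) = 5 - 49/6·(t - 2) - 11/3·(t - 2)² + 41/6·(t - 2)³.
With (t - 2) = 1/4: s(9/4) = 363/128.

2.8359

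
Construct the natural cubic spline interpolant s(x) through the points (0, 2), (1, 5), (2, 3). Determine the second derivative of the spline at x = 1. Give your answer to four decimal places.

-7.5000

Write M_i for s''(x_i). With h_i = 1, 1 and divided differences Δ_i = 3, -2, the continuity of s' gives the tridiagonal system
  1·M_0 + 4·M_1 + 1·M_2 = 6(Δ_1 - Δ_0) = -30
Natural end conditions: M_0 = M_2 = 0.
Hence M_0 = 0, M_1 = -15/2, M_2 = 0.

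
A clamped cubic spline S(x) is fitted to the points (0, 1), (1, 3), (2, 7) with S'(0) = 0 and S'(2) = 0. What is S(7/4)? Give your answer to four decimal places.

Let m_i = S''(x_i). Step sizes h_i = 1, 1; slopes of the chords Δ_i = (y_(i+1) - y_i)/h_i = 2, 4.
  1·m_0 + 4·m_1 + 1·m_2 = 6(Δ_1 - Δ_0) = 12
Clamped end conditions give two more equations: 2h_0·m_0 + h_0·m_1 = 6(Δ_0 - S'(0)) = 12 and h_1·m_1 + 2h_1·m_2 = 6(S'(2) - Δ_1) = -24.
Solving: m_0 = 3, m_1 = 6, m_2 = -15.
On [1, 2], S(x) = 3 + 9/2·(x - 1) + 3·(x - 1)² - 7/2·(x - 1)³.
With (x - 1) = 3/4: S(7/4) = 843/128.

6.5859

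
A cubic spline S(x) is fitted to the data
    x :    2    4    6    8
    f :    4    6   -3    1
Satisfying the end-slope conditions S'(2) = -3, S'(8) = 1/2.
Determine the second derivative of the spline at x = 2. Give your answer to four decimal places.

10.4667

Let M_i = S''(x_i). Step sizes h_i = 2, 2, 2; slopes of the chords Δ_i = (y_(i+1) - y_i)/h_i = 1, -9/2, 2.
  2·M_0 + 8·M_1 + 2·M_2 = 6(Δ_1 - Δ_0) = -33
  2·M_1 + 8·M_2 + 2·M_3 = 6(Δ_2 - Δ_1) = 39
Clamped end conditions give two more equations: 2h_0·M_0 + h_0·M_1 = 6(Δ_0 - S'(2)) = 24 and h_2·M_2 + 2h_2·M_3 = 6(S'(8) - Δ_2) = -9.
Solving: M_0 = 157/15, M_1 = -134/15, M_2 = 263/30, M_3 = -199/30.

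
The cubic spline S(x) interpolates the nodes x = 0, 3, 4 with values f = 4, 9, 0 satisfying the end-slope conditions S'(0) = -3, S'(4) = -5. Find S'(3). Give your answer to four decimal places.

With m_i denoting the second derivative at x_i, h_i = 3, 1, and Δ_i = (y_(i+1) − y_i)/h_i = 5/3, -9:
  3·m_0 + 8·m_1 + 1·m_2 = 6(Δ_1 - Δ_0) = -64
Clamped end conditions give two more equations: 2h_0·m_0 + h_0·m_1 = 6(Δ_0 - S'(0)) = 28 and h_1·m_1 + 2h_1·m_2 = 6(S'(4) - Δ_1) = 24.
Solving: m_0 = 73/6, m_1 = -15, m_2 = 39/2.
On [3, 4], S'(x) = b_1 + 2c_1·(x - 3) + 3d_1·(x - 3)² with b_1 = Δ_1 - h_1(2m_1 + m_2)/6 = -29/4, c_1 = m_1/2 = -15/2, d_1 = (m_2 - m_1)/(6h_1) = 23/4. So S'(3) = -29/4.

-7.2500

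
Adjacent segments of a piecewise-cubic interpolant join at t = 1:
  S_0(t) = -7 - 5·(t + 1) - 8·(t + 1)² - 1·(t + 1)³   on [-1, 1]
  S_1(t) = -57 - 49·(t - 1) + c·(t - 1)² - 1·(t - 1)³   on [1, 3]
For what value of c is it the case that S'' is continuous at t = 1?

S_0''(t) = -16 - 6·(t + 1), so S_0''(1) = -28. On the right, S_1''(1) = 2c, so c = -14.

-14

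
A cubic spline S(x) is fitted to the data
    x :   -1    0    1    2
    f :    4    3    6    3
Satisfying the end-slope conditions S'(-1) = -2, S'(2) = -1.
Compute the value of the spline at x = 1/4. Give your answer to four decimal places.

Let σ_i = S''(x_i). Step sizes h_i = 1, 1, 1; slopes of the chords Δ_i = (y_(i+1) - y_i)/h_i = -1, 3, -3.
  1·σ_0 + 4·σ_1 + 1·σ_2 = 6(Δ_1 - Δ_0) = 24
  1·σ_1 + 4·σ_2 + 1·σ_3 = 6(Δ_2 - Δ_1) = -36
Clamped end conditions give two more equations: 2h_0·σ_0 + h_0·σ_1 = 6(Δ_0 - S'(-1)) = 6 and h_2·σ_2 + 2h_2·σ_3 = 6(S'(2) - Δ_2) = 12.
Solving: σ_0 = -32/15, σ_1 = 154/15, σ_2 = -224/15, σ_3 = 202/15.
On [0, 1], S(x) = 3 + 31/15·x + 77/15·x² - 21/5·x³.
With x = 1/4: S(1/4) = 1207/320.

3.7719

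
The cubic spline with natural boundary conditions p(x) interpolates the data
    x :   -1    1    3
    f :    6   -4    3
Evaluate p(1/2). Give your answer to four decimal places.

-2.8945

With m_i denoting the second derivative at x_i, h_i = 2, 2, and Δ_i = (y_(i+1) − y_i)/h_i = -5, 7/2:
  2·m_0 + 8·m_1 + 2·m_2 = 6(Δ_1 - Δ_0) = 51
Natural end conditions: m_0 = m_2 = 0.
Solving the tridiagonal system: m_0 = 0, m_1 = 51/8, m_2 = 0.
On [-1, 1], p(x) = 6 - 57/8·(x + 1) + 0·(x + 1)² + 17/32·(x + 1)³.
With (x + 1) = 3/2: p(1/2) = -741/256.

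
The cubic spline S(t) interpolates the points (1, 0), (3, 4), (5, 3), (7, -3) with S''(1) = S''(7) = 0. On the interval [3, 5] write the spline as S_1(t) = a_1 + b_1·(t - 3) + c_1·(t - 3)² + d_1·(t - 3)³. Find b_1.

1

With M_i denoting the second derivative at x_i, h_i = 2, 2, 2, and Δ_i = (y_(i+1) − y_i)/h_i = 2, -1/2, -3:
  2·M_0 + 8·M_1 + 2·M_2 = 6(Δ_1 - Δ_0) = -15
  2·M_1 + 8·M_2 + 2·M_3 = 6(Δ_2 - Δ_1) = -15
Natural end conditions: M_0 = M_3 = 0.
Hence M_0 = 0, M_1 = -3/2, M_2 = -3/2, M_3 = 0.
On [3, 5], with S_1(t) = a_1 + b_1·(t - 3) + c_1·(t - 3)² + d_1·(t - 3)³: c_1 = M_1/2 = -3/4, d_1 = (M_2 - M_1)/(6h_1) = 0, b_1 = Δ_1 - h_1(2M_1 + M_2)/6 = 1.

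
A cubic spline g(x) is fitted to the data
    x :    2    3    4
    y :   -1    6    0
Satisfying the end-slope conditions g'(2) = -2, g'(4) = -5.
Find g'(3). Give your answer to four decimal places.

2.5000

Let σ_i = g''(x_i). Step sizes h_i = 1, 1; slopes of the chords Δ_i = (y_(i+1) - y_i)/h_i = 7, -6.
  1·σ_0 + 4·σ_1 + 1·σ_2 = 6(Δ_1 - Δ_0) = -78
Clamped end conditions give two more equations: 2h_0·σ_0 + h_0·σ_1 = 6(Δ_0 - g'(2)) = 54 and h_1·σ_1 + 2h_1·σ_2 = 6(g'(4) - Δ_1) = 6.
Forward elimination and back-substitution give σ_0 = 45, σ_1 = -36, σ_2 = 21.
On [3, 4], g'(x) = b_1 + 2c_1·(x - 3) + 3d_1·(x - 3)² with b_1 = Δ_1 - h_1(2σ_1 + σ_2)/6 = 5/2, c_1 = σ_1/2 = -18, d_1 = (σ_2 - σ_1)/(6h_1) = 19/2. So g'(3) = 5/2.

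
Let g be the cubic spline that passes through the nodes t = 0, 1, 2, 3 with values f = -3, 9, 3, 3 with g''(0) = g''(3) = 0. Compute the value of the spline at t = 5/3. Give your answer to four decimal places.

Put m_i = g'' at the i-th knot. Here h = (1, 1, 1) and Δ = (12, -6, 0), so the interior equations h_(i-1)·m_(i-1) + 2(h_(i-1)+h_i)·m_i + h_i·m_(i+1) = 6(Δ_i − Δ_(i-1)) read
  1·m_0 + 4·m_1 + 1·m_2 = 6(Δ_1 - Δ_0) = -108
  1·m_1 + 4·m_2 + 1·m_3 = 6(Δ_2 - Δ_1) = 36
Natural end conditions: m_0 = m_3 = 0.
Hence m_0 = 0, m_1 = -156/5, m_2 = 84/5, m_3 = 0.
On [1, 2], g(t) = 9 + 8/5·(t - 1) - 78/5·(t - 1)² + 8·(t - 1)³.
With (t - 1) = 2/3: g(5/3) = 743/135.

5.5037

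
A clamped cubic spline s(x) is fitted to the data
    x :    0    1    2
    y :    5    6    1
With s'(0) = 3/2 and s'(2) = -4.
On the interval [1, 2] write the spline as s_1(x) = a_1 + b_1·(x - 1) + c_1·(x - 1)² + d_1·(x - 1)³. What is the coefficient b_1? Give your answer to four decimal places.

Write σ_i for s''(x_i). With h_i = 1, 1 and divided differences Δ_i = 1, -5, the continuity of s' gives the tridiagonal system
  1·σ_0 + 4·σ_1 + 1·σ_2 = 6(Δ_1 - Δ_0) = -36
Clamped end conditions give two more equations: 2h_0·σ_0 + h_0·σ_1 = 6(Δ_0 - s'(0)) = -3 and h_1·σ_1 + 2h_1·σ_2 = 6(s'(2) - Δ_1) = 6.
Solving: σ_0 = 19/4, σ_1 = -25/2, σ_2 = 37/4.
On [1, 2], with s_1(x) = a_1 + b_1·(x - 1) + c_1·(x - 1)² + d_1·(x - 1)³: c_1 = σ_1/2 = -25/4, d_1 = (σ_2 - σ_1)/(6h_1) = 29/8, b_1 = Δ_1 - h_1(2σ_1 + σ_2)/6 = -19/8.

-2.3750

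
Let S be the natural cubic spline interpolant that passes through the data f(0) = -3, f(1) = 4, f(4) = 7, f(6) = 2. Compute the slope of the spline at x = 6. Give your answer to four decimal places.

With σ_i denoting the second derivative at x_i, h_i = 1, 3, 2, and Δ_i = (y_(i+1) − y_i)/h_i = 7, 1, -5/2:
  1·σ_0 + 8·σ_1 + 3·σ_2 = 6(Δ_1 - Δ_0) = -36
  3·σ_1 + 10·σ_2 + 2·σ_3 = 6(Δ_2 - Δ_1) = -21
Natural end conditions: σ_0 = σ_3 = 0.
Solving: σ_0 = 0, σ_1 = -297/71, σ_2 = -60/71, σ_3 = 0.
On [4, 6], S'(x) = b_2 + 2c_2·(x - 4) + 3d_2·(x - 4)² with b_2 = Δ_2 - h_2(2σ_2 + σ_3)/6 = -275/142, c_2 = σ_2/2 = -30/71, d_2 = (σ_3 - σ_2)/(6h_2) = 5/71. So S'(6) = -395/142.

-2.7817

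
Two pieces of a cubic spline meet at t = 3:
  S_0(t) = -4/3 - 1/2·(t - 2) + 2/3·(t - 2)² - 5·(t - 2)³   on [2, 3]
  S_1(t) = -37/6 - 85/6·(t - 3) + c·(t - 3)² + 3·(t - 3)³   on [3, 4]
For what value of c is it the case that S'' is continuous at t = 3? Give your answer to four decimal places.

-14.3333

S_0''(t) = 4/3 - 30·(t - 2), so S_0''(3) = -86/3. On the right, S_1''(3) = 2c, so c = -43/3.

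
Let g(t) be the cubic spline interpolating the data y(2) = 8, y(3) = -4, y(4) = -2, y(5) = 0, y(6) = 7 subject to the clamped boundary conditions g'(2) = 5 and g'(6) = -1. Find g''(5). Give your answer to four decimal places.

19.9286

Put m_i = g'' at the i-th knot. Here h = (1, 1, 1, 1) and Δ = (-12, 2, 2, 7), so the interior equations h_(i-1)·m_(i-1) + 2(h_(i-1)+h_i)·m_i + h_i·m_(i+1) = 6(Δ_i − Δ_(i-1)) read
  1·m_0 + 4·m_1 + 1·m_2 = 6(Δ_1 - Δ_0) = 84
  1·m_1 + 4·m_2 + 1·m_3 = 6(Δ_2 - Δ_1) = 0
  1·m_2 + 4·m_3 + 1·m_4 = 6(Δ_3 - Δ_2) = 30
Clamped end conditions give two more equations: 2h_0·m_0 + h_0·m_1 = 6(Δ_0 - g'(2)) = -102 and h_3·m_3 + 2h_3·m_4 = 6(g'(6) - Δ_3) = -48.
Forward elimination and back-substitution give m_0 = -2031/28, m_1 = 603/14, m_2 = -63/4, m_3 = 279/14, m_4 = -951/28.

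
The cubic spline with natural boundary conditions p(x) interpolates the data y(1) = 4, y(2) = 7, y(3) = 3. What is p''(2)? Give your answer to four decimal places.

-10.5000

Let M_i = p''(x_i). Step sizes h_i = 1, 1; slopes of the chords Δ_i = (y_(i+1) - y_i)/h_i = 3, -4.
  1·M_0 + 4·M_1 + 1·M_2 = 6(Δ_1 - Δ_0) = -42
Natural end conditions: M_0 = M_2 = 0.
Forward elimination and back-substitution give M_0 = 0, M_1 = -21/2, M_2 = 0.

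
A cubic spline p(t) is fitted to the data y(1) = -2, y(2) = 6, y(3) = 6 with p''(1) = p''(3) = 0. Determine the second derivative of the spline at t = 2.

Write σ_i for p''(x_i). With h_i = 1, 1 and divided differences Δ_i = 8, 0, the continuity of p' gives the tridiagonal system
  1·σ_0 + 4·σ_1 + 1·σ_2 = 6(Δ_1 - Δ_0) = -48
Natural end conditions: σ_0 = σ_2 = 0.
Solving: σ_0 = 0, σ_1 = -12, σ_2 = 0.

-12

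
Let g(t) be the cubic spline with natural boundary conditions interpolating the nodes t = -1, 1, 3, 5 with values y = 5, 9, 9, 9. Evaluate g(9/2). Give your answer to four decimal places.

8.9375

Put σ_i = g'' at the i-th knot. Here h = (2, 2, 2) and Δ = (2, 0, 0), so the interior equations h_(i-1)·σ_(i-1) + 2(h_(i-1)+h_i)·σ_i + h_i·σ_(i+1) = 6(Δ_i − Δ_(i-1)) read
  2·σ_0 + 8·σ_1 + 2·σ_2 = 6(Δ_1 - Δ_0) = -12
  2·σ_1 + 8·σ_2 + 2·σ_3 = 6(Δ_2 - Δ_1) = 0
Natural end conditions: σ_0 = σ_3 = 0.
Solving: σ_0 = 0, σ_1 = -8/5, σ_2 = 2/5, σ_3 = 0.
On [3, 5], g(t) = 9 - 4/15·(t - 3) + 1/5·(t - 3)² - 1/30·(t - 3)³.
With (t - 3) = 3/2: g(9/2) = 143/16.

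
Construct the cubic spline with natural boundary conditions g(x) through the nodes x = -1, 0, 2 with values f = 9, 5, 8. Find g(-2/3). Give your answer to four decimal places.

7.3951

Write M_i for g''(x_i). With h_i = 1, 2 and divided differences Δ_i = -4, 3/2, the continuity of g' gives the tridiagonal system
  1·M_0 + 6·M_1 + 2·M_2 = 6(Δ_1 - Δ_0) = 33
Natural end conditions: M_0 = M_2 = 0.
Forward elimination and back-substitution give M_0 = 0, M_1 = 11/2, M_2 = 0.
On [-1, 0], g(x) = 9 - 59/12·(x + 1) + 0·(x + 1)² + 11/12·(x + 1)³.
With (x + 1) = 1/3: g(-2/3) = 599/81.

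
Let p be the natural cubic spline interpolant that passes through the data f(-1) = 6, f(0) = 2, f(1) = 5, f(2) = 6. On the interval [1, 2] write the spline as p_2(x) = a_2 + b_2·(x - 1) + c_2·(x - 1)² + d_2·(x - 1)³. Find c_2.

Let σ_i = p''(x_i). Step sizes h_i = 1, 1, 1; slopes of the chords Δ_i = (y_(i+1) - y_i)/h_i = -4, 3, 1.
  1·σ_0 + 4·σ_1 + 1·σ_2 = 6(Δ_1 - Δ_0) = 42
  1·σ_1 + 4·σ_2 + 1·σ_3 = 6(Δ_2 - Δ_1) = -12
Natural end conditions: σ_0 = σ_3 = 0.
Solving: σ_0 = 0, σ_1 = 12, σ_2 = -6, σ_3 = 0.
On [1, 2], with p_2(x) = a_2 + b_2·(x - 1) + c_2·(x - 1)² + d_2·(x - 1)³: c_2 = σ_2/2 = -3, d_2 = (σ_3 - σ_2)/(6h_2) = 1, b_2 = Δ_2 - h_2(2σ_2 + σ_3)/6 = 3.

-3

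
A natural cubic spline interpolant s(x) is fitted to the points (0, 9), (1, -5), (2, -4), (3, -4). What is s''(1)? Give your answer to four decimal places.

24.4000

With M_i denoting the second derivative at x_i, h_i = 1, 1, 1, and Δ_i = (y_(i+1) − y_i)/h_i = -14, 1, 0:
  1·M_0 + 4·M_1 + 1·M_2 = 6(Δ_1 - Δ_0) = 90
  1·M_1 + 4·M_2 + 1·M_3 = 6(Δ_2 - Δ_1) = -6
Natural end conditions: M_0 = M_3 = 0.
Solving the tridiagonal system: M_0 = 0, M_1 = 122/5, M_2 = -38/5, M_3 = 0.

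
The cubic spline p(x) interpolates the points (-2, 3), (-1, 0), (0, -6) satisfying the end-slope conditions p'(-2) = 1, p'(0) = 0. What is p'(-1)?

With M_i denoting the second derivative at x_i, h_i = 1, 1, and Δ_i = (y_(i+1) − y_i)/h_i = -3, -6:
  1·M_0 + 4·M_1 + 1·M_2 = 6(Δ_1 - Δ_0) = -18
Clamped end conditions give two more equations: 2h_0·M_0 + h_0·M_1 = 6(Δ_0 - p'(-2)) = -24 and h_1·M_1 + 2h_1·M_2 = 6(p'(0) - Δ_1) = 36.
Hence M_0 = -8, M_1 = -8, M_2 = 22.
On [-1, 0], p'(x) = b_1 + 2c_1·(x + 1) + 3d_1·(x + 1)² with b_1 = Δ_1 - h_1(2M_1 + M_2)/6 = -7, c_1 = M_1/2 = -4, d_1 = (M_2 - M_1)/(6h_1) = 5. So p'(-1) = -7.

-7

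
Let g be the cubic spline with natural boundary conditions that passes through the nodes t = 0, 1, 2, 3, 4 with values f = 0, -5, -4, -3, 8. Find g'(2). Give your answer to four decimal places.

0.5000

With M_i denoting the second derivative at x_i, h_i = 1, 1, 1, 1, and Δ_i = (y_(i+1) − y_i)/h_i = -5, 1, 1, 11:
  1·M_0 + 4·M_1 + 1·M_2 = 6(Δ_1 - Δ_0) = 36
  1·M_1 + 4·M_2 + 1·M_3 = 6(Δ_2 - Δ_1) = 0
  1·M_2 + 4·M_3 + 1·M_4 = 6(Δ_3 - Δ_2) = 60
Natural end conditions: M_0 = M_4 = 0.
Solving the tridiagonal system: M_0 = 0, M_1 = 75/7, M_2 = -48/7, M_3 = 117/7, M_4 = 0.
On [2, 3], g'(t) = b_2 + 2c_2·(t - 2) + 3d_2·(t - 2)² with b_2 = Δ_2 - h_2(2M_2 + M_3)/6 = 1/2, c_2 = M_2/2 = -24/7, d_2 = (M_3 - M_2)/(6h_2) = 55/14. So g'(2) = 1/2.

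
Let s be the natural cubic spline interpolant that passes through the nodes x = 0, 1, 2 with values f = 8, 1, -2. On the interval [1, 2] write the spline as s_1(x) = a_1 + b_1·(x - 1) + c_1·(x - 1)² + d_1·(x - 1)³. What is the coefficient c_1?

Put m_i = s'' at the i-th knot. Here h = (1, 1) and Δ = (-7, -3), so the interior equations h_(i-1)·m_(i-1) + 2(h_(i-1)+h_i)·m_i + h_i·m_(i+1) = 6(Δ_i − Δ_(i-1)) read
  1·m_0 + 4·m_1 + 1·m_2 = 6(Δ_1 - Δ_0) = 24
Natural end conditions: m_0 = m_2 = 0.
Solving: m_0 = 0, m_1 = 6, m_2 = 0.
On [1, 2], with s_1(x) = a_1 + b_1·(x - 1) + c_1·(x - 1)² + d_1·(x - 1)³: c_1 = m_1/2 = 3, d_1 = (m_2 - m_1)/(6h_1) = -1, b_1 = Δ_1 - h_1(2m_1 + m_2)/6 = -5.

3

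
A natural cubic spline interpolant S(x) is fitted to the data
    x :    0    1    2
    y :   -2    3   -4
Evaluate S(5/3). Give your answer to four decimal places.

-0.7778

Put m_i = S'' at the i-th knot. Here h = (1, 1) and Δ = (5, -7), so the interior equations h_(i-1)·m_(i-1) + 2(h_(i-1)+h_i)·m_i + h_i·m_(i+1) = 6(Δ_i − Δ_(i-1)) read
  1·m_0 + 4·m_1 + 1·m_2 = 6(Δ_1 - Δ_0) = -72
Natural end conditions: m_0 = m_2 = 0.
Forward elimination and back-substitution give m_0 = 0, m_1 = -18, m_2 = 0.
On [1, 2], S(x) = 3 - 1·(x - 1) - 9·(x - 1)² + 3·(x - 1)³.
With (x - 1) = 2/3: S(5/3) = -7/9.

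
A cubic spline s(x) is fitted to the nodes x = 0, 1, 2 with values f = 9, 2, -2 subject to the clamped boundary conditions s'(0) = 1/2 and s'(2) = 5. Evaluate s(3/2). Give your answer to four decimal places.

Let σ_i = s''(x_i). Step sizes h_i = 1, 1; slopes of the chords Δ_i = (y_(i+1) - y_i)/h_i = -7, -4.
  1·σ_0 + 4·σ_1 + 1·σ_2 = 6(Δ_1 - Δ_0) = 18
Clamped end conditions give two more equations: 2h_0·σ_0 + h_0·σ_1 = 6(Δ_0 - s'(0)) = -45 and h_1·σ_1 + 2h_1·σ_2 = 6(s'(2) - Δ_1) = 54.
Solving the tridiagonal system: σ_0 = -99/4, σ_1 = 9/2, σ_2 = 99/4.
On [1, 2], s(x) = 2 - 77/8·(x - 1) + 9/4·(x - 1)² + 27/8·(x - 1)³.
With (x - 1) = 1/2: s(3/2) = -117/64.

-1.8281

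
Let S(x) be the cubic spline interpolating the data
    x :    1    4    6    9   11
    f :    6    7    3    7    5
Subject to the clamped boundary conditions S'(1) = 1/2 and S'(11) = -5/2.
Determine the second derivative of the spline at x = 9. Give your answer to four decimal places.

-2.0851

With m_i denoting the second derivative at x_i, h_i = 3, 2, 3, 2, and Δ_i = (y_(i+1) − y_i)/h_i = 1/3, -2, 4/3, -1:
  3·m_0 + 10·m_1 + 2·m_2 = 6(Δ_1 - Δ_0) = -14
  2·m_1 + 10·m_2 + 3·m_3 = 6(Δ_2 - Δ_1) = 20
  3·m_2 + 10·m_3 + 2·m_4 = 6(Δ_3 - Δ_2) = -14
Clamped end conditions give two more equations: 2h_0·m_0 + h_0·m_1 = 6(Δ_0 - S'(1)) = -1 and h_3·m_3 + 2h_3·m_4 = 6(S'(11) - Δ_3) = -9.
Solving the tridiagonal system: m_0 = 431/435, m_1 = -1007/435, m_2 = 2687/870, m_3 = -907/435, m_4 = -2101/1740.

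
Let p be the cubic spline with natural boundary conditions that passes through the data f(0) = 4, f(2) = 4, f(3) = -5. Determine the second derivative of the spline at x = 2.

-9

Put M_i = p'' at the i-th knot. Here h = (2, 1) and Δ = (0, -9), so the interior equations h_(i-1)·M_(i-1) + 2(h_(i-1)+h_i)·M_i + h_i·M_(i+1) = 6(Δ_i − Δ_(i-1)) read
  2·M_0 + 6·M_1 + 1·M_2 = 6(Δ_1 - Δ_0) = -54
Natural end conditions: M_0 = M_2 = 0.
Forward elimination and back-substitution give M_0 = 0, M_1 = -9, M_2 = 0.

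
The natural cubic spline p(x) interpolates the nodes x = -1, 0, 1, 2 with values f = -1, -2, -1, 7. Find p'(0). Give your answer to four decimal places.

-0.8667

Put m_i = p'' at the i-th knot. Here h = (1, 1, 1) and Δ = (-1, 1, 8), so the interior equations h_(i-1)·m_(i-1) + 2(h_(i-1)+h_i)·m_i + h_i·m_(i+1) = 6(Δ_i − Δ_(i-1)) read
  1·m_0 + 4·m_1 + 1·m_2 = 6(Δ_1 - Δ_0) = 12
  1·m_1 + 4·m_2 + 1·m_3 = 6(Δ_2 - Δ_1) = 42
Natural end conditions: m_0 = m_3 = 0.
Solving: m_0 = 0, m_1 = 2/5, m_2 = 52/5, m_3 = 0.
On [0, 1], p'(x) = b_1 + 2c_1·x + 3d_1·x² with b_1 = Δ_1 - h_1(2m_1 + m_2)/6 = -13/15, c_1 = m_1/2 = 1/5, d_1 = (m_2 - m_1)/(6h_1) = 5/3. So p'(0) = -13/15.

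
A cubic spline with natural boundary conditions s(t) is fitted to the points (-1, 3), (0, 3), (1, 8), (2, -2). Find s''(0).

With m_i denoting the second derivative at x_i, h_i = 1, 1, 1, and Δ_i = (y_(i+1) − y_i)/h_i = 0, 5, -10:
  1·m_0 + 4·m_1 + 1·m_2 = 6(Δ_1 - Δ_0) = 30
  1·m_1 + 4·m_2 + 1·m_3 = 6(Δ_2 - Δ_1) = -90
Natural end conditions: m_0 = m_3 = 0.
Solving the tridiagonal system: m_0 = 0, m_1 = 14, m_2 = -26, m_3 = 0.

14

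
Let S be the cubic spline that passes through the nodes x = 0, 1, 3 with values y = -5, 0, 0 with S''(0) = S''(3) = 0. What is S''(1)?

-5

Write M_i for S''(x_i). With h_i = 1, 2 and divided differences Δ_i = 5, 0, the continuity of S' gives the tridiagonal system
  1·M_0 + 6·M_1 + 2·M_2 = 6(Δ_1 - Δ_0) = -30
Natural end conditions: M_0 = M_2 = 0.
Forward elimination and back-substitution give M_0 = 0, M_1 = -5, M_2 = 0.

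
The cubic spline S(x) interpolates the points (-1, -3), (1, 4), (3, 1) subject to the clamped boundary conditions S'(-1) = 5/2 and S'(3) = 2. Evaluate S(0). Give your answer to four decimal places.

1.0313

Write M_i for S''(x_i). With h_i = 2, 2 and divided differences Δ_i = 7/2, -3/2, the continuity of S' gives the tridiagonal system
  2·M_0 + 8·M_1 + 2·M_2 = 6(Δ_1 - Δ_0) = -30
Clamped end conditions give two more equations: 2h_0·M_0 + h_0·M_1 = 6(Δ_0 - S'(-1)) = 6 and h_1·M_1 + 2h_1·M_2 = 6(S'(3) - Δ_1) = 21.
Hence M_0 = 41/8, M_1 = -29/4, M_2 = 71/8.
On [-1, 1], S(x) = -3 + 5/2·(x + 1) + 41/16·(x + 1)² - 33/32·(x + 1)³.
With (x + 1) = 1: S(0) = 33/32.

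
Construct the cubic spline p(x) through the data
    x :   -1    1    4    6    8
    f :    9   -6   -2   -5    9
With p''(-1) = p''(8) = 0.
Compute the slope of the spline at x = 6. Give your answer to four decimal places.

Write M_i for p''(x_i). With h_i = 2, 3, 2, 2 and divided differences Δ_i = -15/2, 4/3, -3/2, 7, the continuity of p' gives the tridiagonal system
  2·M_0 + 10·M_1 + 3·M_2 = 6(Δ_1 - Δ_0) = 53
  3·M_1 + 10·M_2 + 2·M_3 = 6(Δ_2 - Δ_1) = -17
  2·M_2 + 8·M_3 + 2·M_4 = 6(Δ_3 - Δ_2) = 51
Natural end conditions: M_0 = M_4 = 0.
Solving: M_0 = 0, M_1 = 2371/344, M_2 = -913/172, M_3 = 5299/688, M_4 = 0.
On [6, 8], p'(x) = b_3 + 2c_3·(x - 6) + 3d_3·(x - 6)² with b_3 = Δ_3 - h_3(2M_3 + M_4)/6 = 1925/1032, c_3 = M_3/2 = 5299/1376, d_3 = (M_4 - M_3)/(6h_3) = -5299/8256. So p'(6) = 1925/1032.

1.8653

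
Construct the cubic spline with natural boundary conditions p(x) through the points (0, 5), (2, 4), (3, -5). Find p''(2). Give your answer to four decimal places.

Write M_i for p''(x_i). With h_i = 2, 1 and divided differences Δ_i = -1/2, -9, the continuity of p' gives the tridiagonal system
  2·M_0 + 6·M_1 + 1·M_2 = 6(Δ_1 - Δ_0) = -51
Natural end conditions: M_0 = M_2 = 0.
Solving: M_0 = 0, M_1 = -17/2, M_2 = 0.

-8.5000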